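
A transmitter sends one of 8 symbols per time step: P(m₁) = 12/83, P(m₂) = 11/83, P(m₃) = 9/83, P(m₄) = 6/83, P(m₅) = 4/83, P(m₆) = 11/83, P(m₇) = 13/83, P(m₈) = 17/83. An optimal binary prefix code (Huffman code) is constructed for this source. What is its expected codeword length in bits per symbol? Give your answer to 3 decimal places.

2.916 bits/symbol

Repeatedly combine the two least-probable nodes; the expected code length is the sum of the merged weights.
merge 4/83 + 6/83 → 10/83
merge 9/83 + 10/83 → 19/83
merge 11/83 + 11/83 → 22/83
merge 12/83 + 13/83 → 25/83
merge 17/83 + 19/83 → 36/83
merge 22/83 + 25/83 → 47/83
merge 36/83 + 47/83 → 1
L = 10/83 + 19/83 + 22/83 + 25/83 + 36/83 + 47/83 + 1 = 242/83 ≈ 2.916 bits/symbol.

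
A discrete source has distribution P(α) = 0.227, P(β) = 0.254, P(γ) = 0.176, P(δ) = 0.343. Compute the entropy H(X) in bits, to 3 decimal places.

H = −Σ pᵢ log₂ pᵢ.
−0.227·log₂(0.227) = 0.4856
−0.254·log₂(0.254) = 0.5022
−0.176·log₂(0.176) = 0.4411
−0.343·log₂(0.343) = 0.5295
Sum ≈ 1.9584 → 1.958 bits.

1.958 bits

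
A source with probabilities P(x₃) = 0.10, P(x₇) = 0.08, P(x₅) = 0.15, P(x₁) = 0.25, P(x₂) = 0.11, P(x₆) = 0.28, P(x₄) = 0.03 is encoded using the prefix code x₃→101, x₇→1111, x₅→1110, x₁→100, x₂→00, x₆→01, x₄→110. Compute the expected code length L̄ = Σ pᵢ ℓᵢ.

L̄ = Σ pᵢ·ℓᵢ = 0.10·3 + 0.08·4 + 0.15·4 + 0.25·3 + 0.11·2 + 0.28·2 + 0.03·3 = 2.84 bits/symbol.

2.84 bits/symbol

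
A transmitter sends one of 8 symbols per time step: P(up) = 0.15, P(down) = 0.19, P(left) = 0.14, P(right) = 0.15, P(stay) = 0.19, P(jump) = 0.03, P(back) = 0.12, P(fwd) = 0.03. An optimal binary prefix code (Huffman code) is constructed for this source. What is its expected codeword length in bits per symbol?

Repeatedly combine the two least-probable nodes; the expected code length is the sum of the merged weights.
merge 3/100 + 3/100 → 3/50
merge 3/50 + 3/25 → 9/50
merge 7/50 + 3/20 → 29/100
merge 3/20 + 9/50 → 33/100
merge 19/100 + 19/100 → 19/50
merge 29/100 + 33/100 → 31/50
merge 19/50 + 31/50 → 1
L = 3/50 + 9/50 + 29/100 + 33/100 + 19/50 + 31/50 + 1 = 143/50 = 2.86 bits/symbol.

2.86 bits/symbol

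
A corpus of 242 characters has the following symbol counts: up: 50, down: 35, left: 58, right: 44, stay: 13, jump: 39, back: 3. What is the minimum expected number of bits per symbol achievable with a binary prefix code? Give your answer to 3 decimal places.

Probabilities are the counts divided by 242.
Repeatedly combine the two least-probable nodes; the expected code length is the sum of the merged weights.
merge 3/242 + 13/242 → 8/121
merge 8/121 + 35/242 → 51/242
merge 39/242 + 2/11 → 83/242
merge 25/121 + 51/242 → 101/242
merge 29/121 + 83/242 → 141/242
merge 101/242 + 141/242 → 1
L = 8/121 + 51/242 + 83/242 + 101/242 + 141/242 + 1 = 317/121 ≈ 2.620 bits/symbol.

2.620 bits/symbol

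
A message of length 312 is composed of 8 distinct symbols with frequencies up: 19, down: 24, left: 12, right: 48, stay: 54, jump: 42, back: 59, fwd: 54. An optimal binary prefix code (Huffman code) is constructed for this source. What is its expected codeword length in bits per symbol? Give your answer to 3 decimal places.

Probabilities are the counts divided by 312.
Repeatedly combine the two least-probable nodes; the expected code length is the sum of the merged weights.
merge 1/26 + 19/312 → 31/312
merge 1/13 + 31/312 → 55/312
merge 7/52 + 2/13 → 15/52
merge 9/52 + 9/52 → 9/26
merge 55/312 + 59/312 → 19/52
merge 15/52 + 9/26 → 33/52
merge 19/52 + 33/52 → 1
L = 31/312 + 55/312 + 15/52 + 9/26 + 19/52 + 33/52 + 1 = 227/78 ≈ 2.910 bits/symbol.

2.910 bits/symbol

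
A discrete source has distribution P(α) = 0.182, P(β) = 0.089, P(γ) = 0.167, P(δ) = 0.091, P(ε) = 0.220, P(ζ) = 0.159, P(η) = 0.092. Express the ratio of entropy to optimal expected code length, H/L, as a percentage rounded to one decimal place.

98.0%

Entropy H = −Σ p log₂ p ≈ 2.7229 bits.
Huffman merges: 89/1000+91/1000→9/50; 23/250+159/1000→251/1000; 167/1000+9/50→347/1000; 91/500+11/50→201/500; 251/1000+347/1000→299/500; 201/500+299/500→1. L = 1389/500 ≈ 2.7780.
Efficiency = H/L = 2.7229/2.7780 = 98.0%.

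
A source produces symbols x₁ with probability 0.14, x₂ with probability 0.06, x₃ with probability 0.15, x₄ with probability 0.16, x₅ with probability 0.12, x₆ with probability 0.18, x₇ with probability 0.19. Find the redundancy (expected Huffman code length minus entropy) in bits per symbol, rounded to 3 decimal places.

Entropy H = −Σ p log₂ p ≈ 2.7418 bits.
Huffman merges: 3/50+3/25→9/50; 7/50+3/20→29/100; 4/25+9/50→17/50; 9/50+19/100→37/100; 29/100+17/50→63/100; 37/100+63/100→1. L = 281/100 ≈ 2.8100.
L − H = 2.8100 − 2.7418 = 0.068 bits.

0.068 bits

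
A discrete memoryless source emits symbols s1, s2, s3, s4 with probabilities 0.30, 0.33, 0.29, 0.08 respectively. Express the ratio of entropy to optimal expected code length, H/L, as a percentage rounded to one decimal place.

92.9%

Entropy H = −Σ p log₂ p ≈ 1.8583 bits.
Huffman merges: 2/25+29/100→37/100; 3/10+33/100→63/100; 37/100+63/100→1. L = 2 ≈ 2.0000.
Efficiency = H/L = 1.8583/2.0000 = 92.9%.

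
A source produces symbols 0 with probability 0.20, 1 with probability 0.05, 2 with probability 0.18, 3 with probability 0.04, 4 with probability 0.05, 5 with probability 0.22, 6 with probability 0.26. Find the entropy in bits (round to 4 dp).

2.5135 bits

H = −Σ pᵢ log₂ pᵢ.
−0.20·log₂(0.20) = 0.4644
−0.05·log₂(0.05) = 0.2161
−0.18·log₂(0.18) = 0.4453
−0.04·log₂(0.04) = 0.1858
−0.05·log₂(0.05) = 0.2161
−0.22·log₂(0.22) = 0.4806
−0.26·log₂(0.26) = 0.5053
Sum ≈ 2.5135 → 2.5135 bits.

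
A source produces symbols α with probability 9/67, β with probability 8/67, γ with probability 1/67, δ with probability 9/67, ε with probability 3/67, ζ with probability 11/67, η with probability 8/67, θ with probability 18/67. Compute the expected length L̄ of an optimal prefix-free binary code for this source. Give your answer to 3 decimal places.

2.791 bits/symbol

Repeatedly combine the two least-probable nodes; the expected code length is the sum of the merged weights.
merge 1/67 + 3/67 → 4/67
merge 4/67 + 8/67 → 12/67
merge 8/67 + 9/67 → 17/67
merge 9/67 + 11/67 → 20/67
merge 12/67 + 17/67 → 29/67
merge 18/67 + 20/67 → 38/67
merge 29/67 + 38/67 → 1
L = 4/67 + 12/67 + 17/67 + 20/67 + 29/67 + 38/67 + 1 = 187/67 ≈ 2.791 bits/symbol.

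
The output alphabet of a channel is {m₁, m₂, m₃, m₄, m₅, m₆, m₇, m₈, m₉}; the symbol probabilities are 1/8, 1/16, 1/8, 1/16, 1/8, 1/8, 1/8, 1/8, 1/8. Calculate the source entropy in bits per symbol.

3.125 bits

Each probability is a power of 1/2, so log₂(1/p) is an integer.
H = Σ p·log₂(1/p) = 1/8·3 + 1/16·4 + 1/8·3 + 1/16·4 + 1/8·3 + 1/8·3 + 1/8·3 + 1/8·3 + 1/8·3 = 3.125 bits.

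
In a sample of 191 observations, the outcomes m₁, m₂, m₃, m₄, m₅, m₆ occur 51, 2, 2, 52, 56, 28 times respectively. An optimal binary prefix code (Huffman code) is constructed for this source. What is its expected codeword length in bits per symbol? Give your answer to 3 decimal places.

Probabilities are the counts divided by 191.
Repeatedly combine the two least-probable nodes; the expected code length is the sum of the merged weights.
merge 2/191 + 2/191 → 4/191
merge 4/191 + 28/191 → 32/191
merge 32/191 + 51/191 → 83/191
merge 52/191 + 56/191 → 108/191
merge 83/191 + 108/191 → 1
L = 4/191 + 32/191 + 83/191 + 108/191 + 1 = 418/191 ≈ 2.188 bits/symbol.

2.188 bits/symbol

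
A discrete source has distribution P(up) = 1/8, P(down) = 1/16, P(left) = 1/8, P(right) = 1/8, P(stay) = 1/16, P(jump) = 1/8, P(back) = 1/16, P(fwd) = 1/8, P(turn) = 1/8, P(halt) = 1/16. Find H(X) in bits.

3.25 bits

Each probability is a power of 1/2, so log₂(1/p) is an integer.
H = Σ p·log₂(1/p) = 1/8·3 + 1/16·4 + 1/8·3 + 1/8·3 + 1/16·4 + 1/8·3 + 1/16·4 + 1/8·3 + 1/8·3 + 1/16·4 = 3.25 bits.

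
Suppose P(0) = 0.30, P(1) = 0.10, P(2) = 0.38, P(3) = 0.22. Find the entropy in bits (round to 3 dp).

H = −Σ pᵢ log₂ pᵢ.
−0.30·log₂(0.30) = 0.5211
−0.10·log₂(0.10) = 0.3322
−0.38·log₂(0.38) = 0.5305
−0.22·log₂(0.22) = 0.4806
Sum ≈ 1.8643 → 1.864 bits.

1.864 bits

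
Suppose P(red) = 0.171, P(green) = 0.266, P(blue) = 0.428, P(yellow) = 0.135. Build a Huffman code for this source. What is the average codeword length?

Repeatedly combine the two least-probable nodes; the expected code length is the sum of the merged weights.
merge 27/200 + 171/1000 → 153/500
merge 133/500 + 153/500 → 143/250
merge 107/250 + 143/250 → 1
L = 153/500 + 143/250 + 1 = 939/500 = 1.878 bits/symbol.

1.878 bits/symbol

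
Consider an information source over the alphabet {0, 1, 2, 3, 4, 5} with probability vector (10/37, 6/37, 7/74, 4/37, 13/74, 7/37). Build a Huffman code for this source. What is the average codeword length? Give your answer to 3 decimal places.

Repeatedly combine the two least-probable nodes; the expected code length is the sum of the merged weights.
merge 7/74 + 4/37 → 15/74
merge 6/37 + 13/74 → 25/74
merge 7/37 + 15/74 → 29/74
merge 10/37 + 25/74 → 45/74
merge 29/74 + 45/74 → 1
L = 15/74 + 25/74 + 29/74 + 45/74 + 1 = 94/37 ≈ 2.541 bits/symbol.

2.541 bits/symbol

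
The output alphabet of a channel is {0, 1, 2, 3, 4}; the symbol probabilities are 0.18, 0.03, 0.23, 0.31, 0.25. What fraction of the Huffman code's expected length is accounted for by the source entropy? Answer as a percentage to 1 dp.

Entropy H = −Σ p log₂ p ≈ 2.1085 bits.
Huffman merges: 3/100+9/50→21/100; 21/100+23/100→11/25; 1/4+31/100→14/25; 11/25+14/25→1. L = 221/100 ≈ 2.2100.
Efficiency = H/L = 2.1085/2.2100 = 95.4%.

95.4%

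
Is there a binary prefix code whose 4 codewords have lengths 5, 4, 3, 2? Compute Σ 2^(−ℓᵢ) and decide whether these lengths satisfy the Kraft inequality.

With common denominator 2^5 = 32: Σ 2^(−ℓᵢ) = 1/32 + 2/32 + 4/32 + 8/32 = 15/32 = 0.46875.
Kraft's inequality requires Σ ≤ 1; here Σ = 0.46875 ≤ 1, so such a prefix code exists.

0.46875; yes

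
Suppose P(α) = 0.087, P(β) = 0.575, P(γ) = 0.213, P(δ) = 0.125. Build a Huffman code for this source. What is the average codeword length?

1.637 bits/symbol

Repeatedly combine the two least-probable nodes; the expected code length is the sum of the merged weights.
merge 87/1000 + 1/8 → 53/250
merge 53/250 + 213/1000 → 17/40
merge 17/40 + 23/40 → 1
L = 53/250 + 17/40 + 1 = 1637/1000 = 1.637 bits/symbol.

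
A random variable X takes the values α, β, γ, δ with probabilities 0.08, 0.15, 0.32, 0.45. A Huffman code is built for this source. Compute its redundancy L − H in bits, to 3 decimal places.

Entropy H = −Σ p log₂ p ≈ 1.7465 bits.
Huffman merges: 2/25+3/20→23/100; 23/100+8/25→11/20; 9/20+11/20→1. L = 89/50 ≈ 1.7800.
L − H = 1.7800 − 1.7465 = 0.034 bits.

0.034 bits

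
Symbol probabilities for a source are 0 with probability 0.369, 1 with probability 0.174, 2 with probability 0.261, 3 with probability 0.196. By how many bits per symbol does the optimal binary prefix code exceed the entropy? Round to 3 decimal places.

0.064 bits

Entropy H = −Σ p log₂ p ≈ 1.9363 bits.
Huffman merges: 87/500+49/250→37/100; 261/1000+369/1000→63/100; 37/100+63/100→1. L = 2 ≈ 2.0000.
L − H = 2.0000 − 1.9363 = 0.064 bits.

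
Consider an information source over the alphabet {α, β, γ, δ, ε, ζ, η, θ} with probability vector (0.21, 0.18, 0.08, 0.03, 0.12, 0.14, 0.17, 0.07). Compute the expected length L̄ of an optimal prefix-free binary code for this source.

Repeatedly combine the two least-probable nodes; the expected code length is the sum of the merged weights.
merge 3/100 + 7/100 → 1/10
merge 2/25 + 1/10 → 9/50
merge 3/25 + 7/50 → 13/50
merge 17/100 + 9/50 → 7/20
merge 9/50 + 21/100 → 39/100
merge 13/50 + 7/20 → 61/100
merge 39/100 + 61/100 → 1
L = 1/10 + 9/50 + 13/50 + 7/20 + 39/100 + 61/100 + 1 = 289/100 = 2.89 bits/symbol.

2.89 bits/symbol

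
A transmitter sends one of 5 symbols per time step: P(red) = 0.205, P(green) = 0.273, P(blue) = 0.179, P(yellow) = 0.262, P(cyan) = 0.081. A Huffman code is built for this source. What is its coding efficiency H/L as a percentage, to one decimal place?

Entropy H = −Σ p log₂ p ≈ 2.2243 bits.
Huffman merges: 81/1000+179/1000→13/50; 41/200+13/50→93/200; 131/500+273/1000→107/200; 93/200+107/200→1. L = 113/50 ≈ 2.2600.
Efficiency = H/L = 2.2243/2.2600 = 98.4%.

98.4%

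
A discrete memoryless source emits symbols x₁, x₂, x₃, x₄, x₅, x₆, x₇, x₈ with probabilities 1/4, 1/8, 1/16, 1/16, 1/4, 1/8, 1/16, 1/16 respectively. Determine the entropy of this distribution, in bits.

2.75 bits

Each probability is a power of 1/2, so log₂(1/p) is an integer.
H = Σ p·log₂(1/p) = 1/4·2 + 1/8·3 + 1/16·4 + 1/16·4 + 1/4·2 + 1/8·3 + 1/16·4 + 1/16·4 = 2.75 bits.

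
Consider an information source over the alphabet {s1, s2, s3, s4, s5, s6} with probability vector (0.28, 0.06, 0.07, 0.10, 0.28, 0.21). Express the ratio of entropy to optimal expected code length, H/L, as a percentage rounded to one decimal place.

Entropy H = −Σ p log₂ p ≈ 2.3455 bits.
Huffman merges: 3/50+7/100→13/100; 1/10+13/100→23/100; 21/100+23/100→11/25; 7/25+7/25→14/25; 11/25+14/25→1. L = 59/25 ≈ 2.3600.
Efficiency = H/L = 2.3455/2.3600 = 99.4%.

99.4%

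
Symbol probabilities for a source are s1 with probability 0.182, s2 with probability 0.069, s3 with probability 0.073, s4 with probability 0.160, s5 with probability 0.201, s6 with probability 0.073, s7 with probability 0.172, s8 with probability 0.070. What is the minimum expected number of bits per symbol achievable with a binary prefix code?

2.902 bits/symbol

Repeatedly combine the two least-probable nodes; the expected code length is the sum of the merged weights.
merge 69/1000 + 7/100 → 139/1000
merge 73/1000 + 73/1000 → 73/500
merge 139/1000 + 73/500 → 57/200
merge 4/25 + 43/250 → 83/250
merge 91/500 + 201/1000 → 383/1000
merge 57/200 + 83/250 → 617/1000
merge 383/1000 + 617/1000 → 1
L = 139/1000 + 73/500 + 57/200 + 83/250 + 383/1000 + 617/1000 + 1 = 1451/500 = 2.902 bits/symbol.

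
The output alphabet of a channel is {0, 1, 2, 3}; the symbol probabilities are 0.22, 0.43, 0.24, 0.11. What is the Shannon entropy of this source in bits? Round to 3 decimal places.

H = −Σ pᵢ log₂ pᵢ.
−0.22·log₂(0.22) = 0.4806
−0.43·log₂(0.43) = 0.5236
−0.24·log₂(0.24) = 0.4941
−0.11·log₂(0.11) = 0.3503
Sum ≈ 1.8486 → 1.849 bits.

1.849 bits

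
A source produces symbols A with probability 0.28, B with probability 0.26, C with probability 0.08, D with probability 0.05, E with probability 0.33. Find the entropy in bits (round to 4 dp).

H = −Σ pᵢ log₂ pᵢ.
−0.28·log₂(0.28) = 0.5142
−0.26·log₂(0.26) = 0.5053
−0.08·log₂(0.08) = 0.2915
−0.05·log₂(0.05) = 0.2161
−0.33·log₂(0.33) = 0.5278
Sum ≈ 2.0549 → 2.0549 bits.

2.0549 bits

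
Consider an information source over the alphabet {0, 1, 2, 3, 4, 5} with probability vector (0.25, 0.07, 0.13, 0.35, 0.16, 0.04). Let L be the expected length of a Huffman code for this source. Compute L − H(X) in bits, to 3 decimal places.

0.060 bits

Entropy H = −Σ p log₂ p ≈ 2.2901 bits.
Huffman merges: 1/25+7/100→11/100; 11/100+13/100→6/25; 4/25+6/25→2/5; 1/4+7/20→3/5; 2/5+3/5→1. L = 47/20 ≈ 2.3500.
L − H = 2.3500 − 2.2901 = 0.060 bits.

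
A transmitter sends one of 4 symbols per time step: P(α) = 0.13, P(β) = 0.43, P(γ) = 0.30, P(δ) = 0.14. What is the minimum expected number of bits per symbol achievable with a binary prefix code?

Repeatedly combine the two least-probable nodes; the expected code length is the sum of the merged weights.
merge 13/100 + 7/50 → 27/100
merge 27/100 + 3/10 → 57/100
merge 43/100 + 57/100 → 1
L = 27/100 + 57/100 + 1 = 46/25 = 1.84 bits/symbol.

1.84 bits/symbol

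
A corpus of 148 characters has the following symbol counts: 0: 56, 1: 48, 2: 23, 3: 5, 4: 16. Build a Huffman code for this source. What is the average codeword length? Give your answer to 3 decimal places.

Probabilities are the counts divided by 148.
Repeatedly combine the two least-probable nodes; the expected code length is the sum of the merged weights.
merge 5/148 + 4/37 → 21/148
merge 21/148 + 23/148 → 11/37
merge 11/37 + 12/37 → 23/37
merge 14/37 + 23/37 → 1
L = 21/148 + 11/37 + 23/37 + 1 = 305/148 ≈ 2.061 bits/symbol.

2.061 bits/symbol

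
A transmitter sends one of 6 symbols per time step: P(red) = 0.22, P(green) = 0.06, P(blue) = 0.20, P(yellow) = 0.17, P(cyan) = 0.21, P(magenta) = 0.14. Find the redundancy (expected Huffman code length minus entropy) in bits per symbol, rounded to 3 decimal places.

Entropy H = −Σ p log₂ p ≈ 2.4930 bits.
Huffman merges: 3/50+7/50→1/5; 17/100+1/5→37/100; 1/5+21/100→41/100; 11/50+37/100→59/100; 41/100+59/100→1. L = 257/100 ≈ 2.5700.
L − H = 2.5700 − 2.4930 = 0.077 bits.

0.077 bits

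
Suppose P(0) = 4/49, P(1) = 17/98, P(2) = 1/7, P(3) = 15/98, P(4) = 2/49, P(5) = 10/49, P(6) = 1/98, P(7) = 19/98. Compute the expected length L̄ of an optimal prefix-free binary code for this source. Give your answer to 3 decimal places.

2.786 bits/symbol

Repeatedly combine the two least-probable nodes; the expected code length is the sum of the merged weights.
merge 1/98 + 2/49 → 5/98
merge 5/98 + 4/49 → 13/98
merge 13/98 + 1/7 → 27/98
merge 15/98 + 17/98 → 16/49
merge 19/98 + 10/49 → 39/98
merge 27/98 + 16/49 → 59/98
merge 39/98 + 59/98 → 1
L = 5/98 + 13/98 + 27/98 + 16/49 + 39/98 + 59/98 + 1 = 39/14 ≈ 2.786 bits/symbol.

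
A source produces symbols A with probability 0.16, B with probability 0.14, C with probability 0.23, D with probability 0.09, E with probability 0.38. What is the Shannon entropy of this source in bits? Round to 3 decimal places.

2.151 bits

H = −Σ pᵢ log₂ pᵢ.
−0.16·log₂(0.16) = 0.4230
−0.14·log₂(0.14) = 0.3971
−0.23·log₂(0.23) = 0.4877
−0.09·log₂(0.09) = 0.3127
−0.38·log₂(0.38) = 0.5305
Sum ≈ 2.1509 → 2.151 bits.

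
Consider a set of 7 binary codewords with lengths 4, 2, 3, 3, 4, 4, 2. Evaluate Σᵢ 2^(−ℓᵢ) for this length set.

0.9375

With common denominator 2^4 = 16: Σ 2^(−ℓᵢ) = 1/16 + 4/16 + 2/16 + 2/16 + 1/16 + 1/16 + 4/16 = 15/16 = 0.9375.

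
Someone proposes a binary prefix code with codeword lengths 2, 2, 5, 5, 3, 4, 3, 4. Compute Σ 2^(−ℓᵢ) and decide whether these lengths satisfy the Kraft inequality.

0.9375; yes

With common denominator 2^5 = 32: Σ 2^(−ℓᵢ) = 8/32 + 8/32 + 1/32 + 1/32 + 4/32 + 2/32 + 4/32 + 2/32 = 30/32 = 0.9375.
Kraft's inequality requires Σ ≤ 1; here Σ = 0.9375 ≤ 1, so such a prefix code exists.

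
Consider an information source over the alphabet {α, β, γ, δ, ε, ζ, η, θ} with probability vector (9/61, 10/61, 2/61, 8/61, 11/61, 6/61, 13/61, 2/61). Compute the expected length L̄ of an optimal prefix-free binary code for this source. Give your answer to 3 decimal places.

2.836 bits/symbol

Repeatedly combine the two least-probable nodes; the expected code length is the sum of the merged weights.
merge 2/61 + 2/61 → 4/61
merge 4/61 + 6/61 → 10/61
merge 8/61 + 9/61 → 17/61
merge 10/61 + 10/61 → 20/61
merge 11/61 + 13/61 → 24/61
merge 17/61 + 20/61 → 37/61
merge 24/61 + 37/61 → 1
L = 4/61 + 10/61 + 17/61 + 20/61 + 24/61 + 37/61 + 1 = 173/61 ≈ 2.836 bits/symbol.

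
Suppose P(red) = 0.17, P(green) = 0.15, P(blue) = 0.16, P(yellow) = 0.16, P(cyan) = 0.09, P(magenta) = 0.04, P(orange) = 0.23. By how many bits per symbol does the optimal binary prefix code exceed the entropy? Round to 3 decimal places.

Entropy H = −Σ p log₂ p ≈ 2.6772 bits.
Huffman merges: 1/25+9/100→13/100; 13/100+3/20→7/25; 4/25+4/25→8/25; 17/100+23/100→2/5; 7/25+8/25→3/5; 2/5+3/5→1. L = 273/100 ≈ 2.7300.
L − H = 2.7300 − 2.6772 = 0.053 bits.

0.053 bits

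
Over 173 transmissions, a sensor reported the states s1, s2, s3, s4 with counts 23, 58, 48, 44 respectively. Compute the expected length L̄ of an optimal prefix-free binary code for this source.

Probabilities are the counts divided by 173.
Repeatedly combine the two least-probable nodes; the expected code length is the sum of the merged weights.
merge 23/173 + 44/173 → 67/173
merge 48/173 + 58/173 → 106/173
merge 67/173 + 106/173 → 1
L = 67/173 + 106/173 + 1 = 2 bits/symbol.

2 bits/symbol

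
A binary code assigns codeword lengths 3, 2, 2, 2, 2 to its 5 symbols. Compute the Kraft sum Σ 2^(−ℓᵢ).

1.125

With common denominator 2^3 = 8: Σ 2^(−ℓᵢ) = 1/8 + 2/8 + 2/8 + 2/8 + 2/8 = 9/8 = 1.125.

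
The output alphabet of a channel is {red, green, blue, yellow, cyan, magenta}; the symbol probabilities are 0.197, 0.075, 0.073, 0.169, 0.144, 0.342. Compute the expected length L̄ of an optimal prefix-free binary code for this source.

2.44 bits/symbol

Repeatedly combine the two least-probable nodes; the expected code length is the sum of the merged weights.
merge 73/1000 + 3/40 → 37/250
merge 18/125 + 37/250 → 73/250
merge 169/1000 + 197/1000 → 183/500
merge 73/250 + 171/500 → 317/500
merge 183/500 + 317/500 → 1
L = 37/250 + 73/250 + 183/500 + 317/500 + 1 = 61/25 = 2.44 bits/symbol.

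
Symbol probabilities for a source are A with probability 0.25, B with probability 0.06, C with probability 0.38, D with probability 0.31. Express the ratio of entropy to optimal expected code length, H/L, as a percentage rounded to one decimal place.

93.1%

Entropy H = −Σ p log₂ p ≈ 1.7978 bits.
Huffman merges: 3/50+1/4→31/100; 31/100+31/100→31/50; 19/50+31/50→1. L = 193/100 ≈ 1.9300.
Efficiency = H/L = 1.7978/1.9300 = 93.1%.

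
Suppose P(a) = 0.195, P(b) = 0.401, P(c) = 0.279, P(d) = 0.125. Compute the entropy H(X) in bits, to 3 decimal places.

H = −Σ pᵢ log₂ pᵢ.
−0.195·log₂(0.195) = 0.4599
−0.401·log₂(0.401) = 0.5286
−0.279·log₂(0.279) = 0.5138
−0.125·log₂(0.125) = 0.3750
Sum ≈ 1.8774 → 1.877 bits.

1.877 bits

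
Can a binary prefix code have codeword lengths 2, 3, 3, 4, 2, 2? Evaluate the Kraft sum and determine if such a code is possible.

1.0625; no

With common denominator 2^4 = 16: Σ 2^(−ℓᵢ) = 4/16 + 2/16 + 2/16 + 1/16 + 4/16 + 4/16 = 17/16 = 1.0625.
Kraft's inequality requires Σ ≤ 1; here Σ = 1.0625 > 1, so no such prefix code exists.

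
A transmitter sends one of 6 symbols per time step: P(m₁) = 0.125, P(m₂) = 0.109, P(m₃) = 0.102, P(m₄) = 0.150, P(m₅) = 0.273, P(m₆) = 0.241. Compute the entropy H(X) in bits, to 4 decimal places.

2.4761 bits

H = −Σ pᵢ log₂ pᵢ.
−0.125·log₂(0.125) = 0.3750
−0.109·log₂(0.109) = 0.3485
−0.102·log₂(0.102) = 0.3359
−0.150·log₂(0.150) = 0.4105
−0.273·log₂(0.273) = 0.5113
−0.241·log₂(0.241) = 0.4947
Sum ≈ 2.4761 → 2.4761 bits.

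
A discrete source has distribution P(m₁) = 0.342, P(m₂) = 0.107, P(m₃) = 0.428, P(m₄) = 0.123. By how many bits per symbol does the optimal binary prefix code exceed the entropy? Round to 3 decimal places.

0.032 bits

Entropy H = −Σ p log₂ p ≈ 1.7703 bits.
Huffman merges: 107/1000+123/1000→23/100; 23/100+171/500→143/250; 107/250+143/250→1. L = 901/500 ≈ 1.8020.
L − H = 1.8020 − 1.7703 = 0.032 bits.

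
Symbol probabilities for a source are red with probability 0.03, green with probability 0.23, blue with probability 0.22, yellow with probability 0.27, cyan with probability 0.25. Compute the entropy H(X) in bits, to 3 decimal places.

H = −Σ pᵢ log₂ pᵢ.
−0.03·log₂(0.03) = 0.1518
−0.23·log₂(0.23) = 0.4877
−0.22·log₂(0.22) = 0.4806
−0.27·log₂(0.27) = 0.5100
−0.25·log₂(0.25) = 0.5000
Sum ≈ 2.1300 → 2.130 bits.

2.130 bits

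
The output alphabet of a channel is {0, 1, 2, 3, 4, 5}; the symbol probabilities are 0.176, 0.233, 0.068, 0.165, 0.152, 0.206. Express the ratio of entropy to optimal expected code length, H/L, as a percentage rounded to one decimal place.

97.9%

Entropy H = −Σ p log₂ p ≈ 2.5061 bits.
Huffman merges: 17/250+19/125→11/50; 33/200+22/125→341/1000; 103/500+11/50→213/500; 233/1000+341/1000→287/500; 213/500+287/500→1. L = 2561/1000 ≈ 2.5610.
Efficiency = H/L = 2.5061/2.5610 = 97.9%.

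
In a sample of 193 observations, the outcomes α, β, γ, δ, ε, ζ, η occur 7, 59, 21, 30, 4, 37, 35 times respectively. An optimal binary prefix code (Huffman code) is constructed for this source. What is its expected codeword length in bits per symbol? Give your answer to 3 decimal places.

Probabilities are the counts divided by 193.
Repeatedly combine the two least-probable nodes; the expected code length is the sum of the merged weights.
merge 4/193 + 7/193 → 11/193
merge 11/193 + 21/193 → 32/193
merge 30/193 + 32/193 → 62/193
merge 35/193 + 37/193 → 72/193
merge 59/193 + 62/193 → 121/193
merge 72/193 + 121/193 → 1
L = 11/193 + 32/193 + 62/193 + 72/193 + 121/193 + 1 = 491/193 ≈ 2.544 bits/symbol.

2.544 bits/symbol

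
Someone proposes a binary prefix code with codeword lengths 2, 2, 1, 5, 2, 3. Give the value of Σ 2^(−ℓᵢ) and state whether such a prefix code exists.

With common denominator 2^5 = 32: Σ 2^(−ℓᵢ) = 8/32 + 8/32 + 16/32 + 1/32 + 8/32 + 4/32 = 45/32 = 1.40625.
Kraft's inequality requires Σ ≤ 1; here Σ = 1.40625 > 1, so no such prefix code exists.

1.40625; no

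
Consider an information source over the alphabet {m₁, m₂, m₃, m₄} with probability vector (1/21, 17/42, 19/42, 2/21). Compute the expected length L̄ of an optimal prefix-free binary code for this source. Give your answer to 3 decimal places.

Repeatedly combine the two least-probable nodes; the expected code length is the sum of the merged weights.
merge 1/21 + 2/21 → 1/7
merge 1/7 + 17/42 → 23/42
merge 19/42 + 23/42 → 1
L = 1/7 + 23/42 + 1 = 71/42 ≈ 1.690 bits/symbol.

1.690 bits/symbol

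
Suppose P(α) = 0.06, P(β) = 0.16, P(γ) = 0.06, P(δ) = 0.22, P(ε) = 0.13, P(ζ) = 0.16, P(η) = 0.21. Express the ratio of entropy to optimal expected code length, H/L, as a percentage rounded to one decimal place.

99.2%

Entropy H = −Σ p log₂ p ≈ 2.6691 bits.
Huffman merges: 3/50+3/50→3/25; 3/25+13/100→1/4; 4/25+4/25→8/25; 21/100+11/50→43/100; 1/4+8/25→57/100; 43/100+57/100→1. L = 269/100 ≈ 2.6900.
Efficiency = H/L = 2.6691/2.6900 = 99.2%.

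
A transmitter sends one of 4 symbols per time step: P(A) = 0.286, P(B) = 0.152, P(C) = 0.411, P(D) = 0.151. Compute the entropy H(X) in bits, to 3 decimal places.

1.869 bits

H = −Σ pᵢ log₂ pᵢ.
−0.286·log₂(0.286) = 0.5165
−0.152·log₂(0.152) = 0.4131
−0.411·log₂(0.411) = 0.5272
−0.151·log₂(0.151) = 0.4118
Sum ≈ 1.8687 → 1.869 bits.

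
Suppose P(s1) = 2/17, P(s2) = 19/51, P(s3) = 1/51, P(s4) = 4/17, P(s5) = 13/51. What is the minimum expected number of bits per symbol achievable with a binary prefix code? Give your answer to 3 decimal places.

Repeatedly combine the two least-probable nodes; the expected code length is the sum of the merged weights.
merge 1/51 + 2/17 → 7/51
merge 7/51 + 4/17 → 19/51
merge 13/51 + 19/51 → 32/51
merge 19/51 + 32/51 → 1
L = 7/51 + 19/51 + 32/51 + 1 = 109/51 ≈ 2.137 bits/symbol.

2.137 bits/symbol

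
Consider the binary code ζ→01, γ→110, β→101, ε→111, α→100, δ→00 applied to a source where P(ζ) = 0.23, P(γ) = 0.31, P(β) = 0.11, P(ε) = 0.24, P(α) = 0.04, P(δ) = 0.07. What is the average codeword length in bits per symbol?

2.7 bits/symbol

L̄ = Σ pᵢ·ℓᵢ = 0.23·2 + 0.31·3 + 0.11·3 + 0.24·3 + 0.04·3 + 0.07·2 = 2.7 bits/symbol.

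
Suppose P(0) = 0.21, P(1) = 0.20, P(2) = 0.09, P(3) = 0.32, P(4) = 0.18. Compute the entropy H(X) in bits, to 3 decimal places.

H = −Σ pᵢ log₂ pᵢ.
−0.21·log₂(0.21) = 0.4728
−0.20·log₂(0.20) = 0.4644
−0.09·log₂(0.09) = 0.3127
−0.32·log₂(0.32) = 0.5260
−0.18·log₂(0.18) = 0.4453
Sum ≈ 2.2212 → 2.221 bits.

2.221 bits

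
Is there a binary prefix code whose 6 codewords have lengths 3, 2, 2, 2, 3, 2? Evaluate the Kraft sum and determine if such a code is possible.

With common denominator 2^3 = 8: Σ 2^(−ℓᵢ) = 1/8 + 2/8 + 2/8 + 2/8 + 1/8 + 2/8 = 10/8 = 1.25.
Kraft's inequality requires Σ ≤ 1; here Σ = 1.25 > 1, so no such prefix code exists.

1.25; no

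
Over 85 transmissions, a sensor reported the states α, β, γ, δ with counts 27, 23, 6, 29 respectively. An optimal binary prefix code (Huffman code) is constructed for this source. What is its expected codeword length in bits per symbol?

2 bits/symbol

Probabilities are the counts divided by 85.
Repeatedly combine the two least-probable nodes; the expected code length is the sum of the merged weights.
merge 6/85 + 23/85 → 29/85
merge 27/85 + 29/85 → 56/85
merge 29/85 + 56/85 → 1
L = 29/85 + 56/85 + 1 = 2 bits/symbol.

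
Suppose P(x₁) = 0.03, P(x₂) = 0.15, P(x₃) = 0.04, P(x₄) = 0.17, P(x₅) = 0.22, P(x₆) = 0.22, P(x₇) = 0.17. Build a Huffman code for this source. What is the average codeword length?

Repeatedly combine the two least-probable nodes; the expected code length is the sum of the merged weights.
merge 3/100 + 1/25 → 7/100
merge 7/100 + 3/20 → 11/50
merge 17/100 + 17/100 → 17/50
merge 11/50 + 11/50 → 11/25
merge 11/50 + 17/50 → 14/25
merge 11/25 + 14/25 → 1
L = 7/100 + 11/50 + 17/50 + 11/25 + 14/25 + 1 = 263/100 = 2.63 bits/symbol.

2.63 bits/symbol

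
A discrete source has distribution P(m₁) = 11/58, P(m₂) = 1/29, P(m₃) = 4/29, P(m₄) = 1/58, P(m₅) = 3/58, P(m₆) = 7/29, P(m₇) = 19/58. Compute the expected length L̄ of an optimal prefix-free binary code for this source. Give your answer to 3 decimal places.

Repeatedly combine the two least-probable nodes; the expected code length is the sum of the merged weights.
merge 1/58 + 1/29 → 3/58
merge 3/58 + 3/58 → 3/29
merge 3/29 + 4/29 → 7/29
merge 11/58 + 7/29 → 25/58
merge 7/29 + 19/58 → 33/58
merge 25/58 + 33/58 → 1
L = 3/58 + 3/29 + 7/29 + 25/58 + 33/58 + 1 = 139/58 ≈ 2.397 bits/symbol.

2.397 bits/symbol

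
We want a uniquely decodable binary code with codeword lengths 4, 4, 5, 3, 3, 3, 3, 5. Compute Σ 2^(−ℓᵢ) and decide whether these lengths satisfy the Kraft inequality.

0.6875; yes

With common denominator 2^5 = 32: Σ 2^(−ℓᵢ) = 2/32 + 2/32 + 1/32 + 4/32 + 4/32 + 4/32 + 4/32 + 1/32 = 22/32 = 0.6875.
Kraft's inequality requires Σ ≤ 1; here Σ = 0.6875 ≤ 1, so such a prefix code exists.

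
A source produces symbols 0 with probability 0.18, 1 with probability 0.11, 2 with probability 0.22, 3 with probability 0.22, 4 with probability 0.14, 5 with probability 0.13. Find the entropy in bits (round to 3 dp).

2.536 bits

H = −Σ pᵢ log₂ pᵢ.
−0.18·log₂(0.18) = 0.4453
−0.11·log₂(0.11) = 0.3503
−0.22·log₂(0.22) = 0.4806
−0.22·log₂(0.22) = 0.4806
−0.14·log₂(0.14) = 0.3971
−0.13·log₂(0.13) = 0.3826
Sum ≈ 2.5365 → 2.536 bits.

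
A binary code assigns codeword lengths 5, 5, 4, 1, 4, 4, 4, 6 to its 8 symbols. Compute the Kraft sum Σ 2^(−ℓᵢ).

With common denominator 2^6 = 64: Σ 2^(−ℓᵢ) = 2/64 + 2/64 + 4/64 + 32/64 + 4/64 + 4/64 + 4/64 + 1/64 = 53/64 = 0.828125.

0.828125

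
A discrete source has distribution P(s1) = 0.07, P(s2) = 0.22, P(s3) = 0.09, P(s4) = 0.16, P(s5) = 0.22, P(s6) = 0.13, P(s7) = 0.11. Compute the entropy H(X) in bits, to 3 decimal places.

H = −Σ pᵢ log₂ pᵢ.
−0.07·log₂(0.07) = 0.2686
−0.22·log₂(0.22) = 0.4806
−0.09·log₂(0.09) = 0.3127
−0.16·log₂(0.16) = 0.4230
−0.22·log₂(0.22) = 0.4806
−0.13·log₂(0.13) = 0.3826
−0.11·log₂(0.11) = 0.3503
Sum ≈ 2.6983 → 2.698 bits.

2.698 bits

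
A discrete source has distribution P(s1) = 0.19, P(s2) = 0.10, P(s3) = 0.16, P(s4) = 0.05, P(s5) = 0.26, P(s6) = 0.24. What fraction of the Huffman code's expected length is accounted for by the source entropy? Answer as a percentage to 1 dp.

98.6%

Entropy H = −Σ p log₂ p ≈ 2.4260 bits.
Huffman merges: 1/20+1/10→3/20; 3/20+4/25→31/100; 19/100+6/25→43/100; 13/50+31/100→57/100; 43/100+57/100→1. L = 123/50 ≈ 2.4600.
Efficiency = H/L = 2.4260/2.4600 = 98.6%.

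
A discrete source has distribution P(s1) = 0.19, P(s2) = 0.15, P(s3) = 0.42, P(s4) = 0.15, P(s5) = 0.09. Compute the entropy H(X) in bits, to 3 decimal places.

2.115 bits

H = −Σ pᵢ log₂ pᵢ.
−0.19·log₂(0.19) = 0.4552
−0.15·log₂(0.15) = 0.4105
−0.42·log₂(0.42) = 0.5256
−0.15·log₂(0.15) = 0.4105
−0.09·log₂(0.09) = 0.3127
Sum ≈ 2.1146 → 2.115 bits.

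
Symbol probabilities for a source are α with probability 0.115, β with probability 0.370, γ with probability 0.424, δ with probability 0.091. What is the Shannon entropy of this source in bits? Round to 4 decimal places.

1.7291 bits

H = −Σ pᵢ log₂ pᵢ.
−0.115·log₂(0.115) = 0.3588
−0.370·log₂(0.370) = 0.5307
−0.424·log₂(0.424) = 0.5249
−0.091·log₂(0.091) = 0.3147
Sum ≈ 1.7291 → 1.7291 bits.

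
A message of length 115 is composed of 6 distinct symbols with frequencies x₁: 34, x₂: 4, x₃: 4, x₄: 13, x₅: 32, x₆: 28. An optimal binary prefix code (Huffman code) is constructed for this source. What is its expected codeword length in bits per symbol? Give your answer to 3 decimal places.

2.252 bits/symbol

Probabilities are the counts divided by 115.
Repeatedly combine the two least-probable nodes; the expected code length is the sum of the merged weights.
merge 4/115 + 4/115 → 8/115
merge 8/115 + 13/115 → 21/115
merge 21/115 + 28/115 → 49/115
merge 32/115 + 34/115 → 66/115
merge 49/115 + 66/115 → 1
L = 8/115 + 21/115 + 49/115 + 66/115 + 1 = 259/115 ≈ 2.252 bits/symbol.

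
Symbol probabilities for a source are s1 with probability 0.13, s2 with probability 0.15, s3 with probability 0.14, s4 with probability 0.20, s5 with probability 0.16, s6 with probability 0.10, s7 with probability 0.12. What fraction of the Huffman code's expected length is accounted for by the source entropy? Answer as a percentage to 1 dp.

99.2%

Entropy H = −Σ p log₂ p ≈ 2.7770 bits.
Huffman merges: 1/10+3/25→11/50; 13/100+7/50→27/100; 3/20+4/25→31/100; 1/5+11/50→21/50; 27/100+31/100→29/50; 21/50+29/50→1. L = 14/5 ≈ 2.8000.
Efficiency = H/L = 2.7770/2.8000 = 99.2%.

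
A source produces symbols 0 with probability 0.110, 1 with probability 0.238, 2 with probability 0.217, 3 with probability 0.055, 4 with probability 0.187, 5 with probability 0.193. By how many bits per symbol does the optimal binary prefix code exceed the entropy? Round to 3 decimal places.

0.055 bits

Entropy H = −Σ p log₂ p ≈ 2.4620 bits.
Huffman merges: 11/200+11/100→33/200; 33/200+187/1000→44/125; 193/1000+217/1000→41/100; 119/500+44/125→59/100; 41/100+59/100→1. L = 2517/1000 ≈ 2.5170.
L − H = 2.5170 − 2.4620 = 0.055 bits.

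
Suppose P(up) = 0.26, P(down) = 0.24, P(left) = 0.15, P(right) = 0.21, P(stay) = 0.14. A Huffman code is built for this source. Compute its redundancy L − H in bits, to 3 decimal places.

0.010 bits

Entropy H = −Σ p log₂ p ≈ 2.2799 bits.
Huffman merges: 7/50+3/20→29/100; 21/100+6/25→9/20; 13/50+29/100→11/20; 9/20+11/20→1. L = 229/100 ≈ 2.2900.
L − H = 2.2900 − 2.2799 = 0.010 bits.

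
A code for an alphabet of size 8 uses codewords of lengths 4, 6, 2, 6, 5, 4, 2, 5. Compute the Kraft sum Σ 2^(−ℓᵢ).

0.71875

With common denominator 2^6 = 64: Σ 2^(−ℓᵢ) = 4/64 + 1/64 + 16/64 + 1/64 + 2/64 + 4/64 + 16/64 + 2/64 = 46/64 = 0.71875.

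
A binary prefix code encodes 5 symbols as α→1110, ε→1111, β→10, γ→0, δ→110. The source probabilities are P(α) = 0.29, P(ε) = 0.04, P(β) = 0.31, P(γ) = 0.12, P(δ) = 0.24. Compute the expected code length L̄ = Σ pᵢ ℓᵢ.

L̄ = Σ pᵢ·ℓᵢ = 0.29·4 + 0.04·4 + 0.31·2 + 0.12·1 + 0.24·3 = 2.78 bits/symbol.

2.78 bits/symbol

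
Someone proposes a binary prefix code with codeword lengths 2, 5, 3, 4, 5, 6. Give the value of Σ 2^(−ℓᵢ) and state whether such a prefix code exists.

With common denominator 2^6 = 64: Σ 2^(−ℓᵢ) = 16/64 + 2/64 + 8/64 + 4/64 + 2/64 + 1/64 = 33/64 = 0.515625.
Kraft's inequality requires Σ ≤ 1; here Σ = 0.515625 ≤ 1, so such a prefix code exists.

0.515625; yes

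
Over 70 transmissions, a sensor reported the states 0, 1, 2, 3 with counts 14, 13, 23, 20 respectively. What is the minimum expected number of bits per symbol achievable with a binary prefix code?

Probabilities are the counts divided by 70.
Repeatedly combine the two least-probable nodes; the expected code length is the sum of the merged weights.
merge 13/70 + 1/5 → 27/70
merge 2/7 + 23/70 → 43/70
merge 27/70 + 43/70 → 1
L = 27/70 + 43/70 + 1 = 2 bits/symbol.

2 bits/symbol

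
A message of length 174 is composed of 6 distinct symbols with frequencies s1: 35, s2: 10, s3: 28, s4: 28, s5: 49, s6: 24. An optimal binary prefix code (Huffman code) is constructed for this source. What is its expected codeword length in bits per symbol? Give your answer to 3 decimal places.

2.517 bits/symbol

Probabilities are the counts divided by 174.
Repeatedly combine the two least-probable nodes; the expected code length is the sum of the merged weights.
merge 5/87 + 4/29 → 17/87
merge 14/87 + 14/87 → 28/87
merge 17/87 + 35/174 → 23/58
merge 49/174 + 28/87 → 35/58
merge 23/58 + 35/58 → 1
L = 17/87 + 28/87 + 23/58 + 35/58 + 1 = 73/29 ≈ 2.517 bits/symbol.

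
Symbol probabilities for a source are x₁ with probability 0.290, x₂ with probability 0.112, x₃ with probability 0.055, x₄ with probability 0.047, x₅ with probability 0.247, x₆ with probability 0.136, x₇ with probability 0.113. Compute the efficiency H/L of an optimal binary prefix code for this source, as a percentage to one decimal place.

99.6%

Entropy H = −Σ p log₂ p ≈ 2.5543 bits.
Huffman merges: 47/1000+11/200→51/500; 51/500+14/125→107/500; 113/1000+17/125→249/1000; 107/500+247/1000→461/1000; 249/1000+29/100→539/1000; 461/1000+539/1000→1. L = 513/200 ≈ 2.5650.
Efficiency = H/L = 2.5543/2.5650 = 99.6%.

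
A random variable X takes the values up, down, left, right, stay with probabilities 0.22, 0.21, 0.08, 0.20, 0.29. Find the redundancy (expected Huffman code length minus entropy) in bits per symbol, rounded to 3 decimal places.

0.053 bits

Entropy H = −Σ p log₂ p ≈ 2.2272 bits.
Huffman merges: 2/25+1/5→7/25; 21/100+11/50→43/100; 7/25+29/100→57/100; 43/100+57/100→1. L = 57/25 ≈ 2.2800.
L − H = 2.2800 − 2.2272 = 0.053 bits.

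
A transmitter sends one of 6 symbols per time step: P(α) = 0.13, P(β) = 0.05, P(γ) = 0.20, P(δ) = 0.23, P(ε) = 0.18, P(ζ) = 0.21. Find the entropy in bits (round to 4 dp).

H = −Σ pᵢ log₂ pᵢ.
−0.13·log₂(0.13) = 0.3826
−0.05·log₂(0.05) = 0.2161
−0.20·log₂(0.20) = 0.4644
−0.23·log₂(0.23) = 0.4877
−0.18·log₂(0.18) = 0.4453
−0.21·log₂(0.21) = 0.4728
Sum ≈ 2.4689 → 2.4689 bits.

2.4689 bits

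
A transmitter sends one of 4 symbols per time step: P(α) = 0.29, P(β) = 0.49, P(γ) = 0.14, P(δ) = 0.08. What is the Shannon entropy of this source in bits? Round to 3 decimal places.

1.711 bits

H = −Σ pᵢ log₂ pᵢ.
−0.29·log₂(0.29) = 0.5179
−0.49·log₂(0.49) = 0.5043
−0.14·log₂(0.14) = 0.3971
−0.08·log₂(0.08) = 0.2915
Sum ≈ 1.7108 → 1.711 bits.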